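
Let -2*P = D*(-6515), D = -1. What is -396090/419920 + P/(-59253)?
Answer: -2210163137/2488151976 ≈ -0.88828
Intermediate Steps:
P = -6515/2 (P = -(-1)*(-6515)/2 = -1/2*6515 = -6515/2 ≈ -3257.5)
-396090/419920 + P/(-59253) = -396090/419920 - 6515/2/(-59253) = -396090*1/419920 - 6515/2*(-1/59253) = -39609/41992 + 6515/118506 = -2210163137/2488151976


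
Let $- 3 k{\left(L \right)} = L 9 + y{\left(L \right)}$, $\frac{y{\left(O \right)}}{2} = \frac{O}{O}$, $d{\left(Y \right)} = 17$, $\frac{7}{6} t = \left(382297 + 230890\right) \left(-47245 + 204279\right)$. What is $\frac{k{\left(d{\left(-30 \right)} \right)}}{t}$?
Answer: $- \frac{1085}{1733241732444} \approx -6.2599 \cdot 10^{-10}$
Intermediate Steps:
$t = \frac{577747244148}{7}$ ($t = \frac{6 \left(382297 + 230890\right) \left(-47245 + 204279\right)}{7} = \frac{6 \cdot 613187 \cdot 157034}{7} = \frac{6}{7} \cdot 96291207358 = \frac{577747244148}{7} \approx 8.2535 \cdot 10^{10}$)
$y{\left(O \right)} = 2$ ($y{\left(O \right)} = 2 \frac{O}{O} = 2 \cdot 1 = 2$)
$k{\left(L \right)} = - \frac{2}{3} - 3 L$ ($k{\left(L \right)} = - \frac{L 9 + 2}{3} = - \frac{9 L + 2}{3} = - \frac{2 + 9 L}{3} = - \frac{2}{3} - 3 L$)
$\frac{k{\left(d{\left(-30 \right)} \right)}}{t} = \frac{- \frac{2}{3} - 51}{\frac{577747244148}{7}} = \left(- \frac{2}{3} - 51\right) \frac{7}{577747244148} = \left(- \frac{155}{3}\right) \frac{7}{577747244148} = - \frac{1085}{1733241732444}$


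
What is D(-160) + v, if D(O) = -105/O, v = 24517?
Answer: 784565/32 ≈ 24518.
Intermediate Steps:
D(-160) + v = -105/(-160) + 24517 = -105*(-1/160) + 24517 = 21/32 + 24517 = 784565/32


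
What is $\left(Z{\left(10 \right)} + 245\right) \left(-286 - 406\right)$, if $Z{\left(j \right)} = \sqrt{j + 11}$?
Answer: $-169540 - 692 \sqrt{21} \approx -1.7271 \cdot 10^{5}$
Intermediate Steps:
$Z{\left(j \right)} = \sqrt{11 + j}$
$\left(Z{\left(10 \right)} + 245\right) \left(-286 - 406\right) = \left(\sqrt{11 + 10} + 245\right) \left(-286 - 406\right) = \left(\sqrt{21} + 245\right) \left(-692\right) = \left(245 + \sqrt{21}\right) \left(-692\right) = -169540 - 692 \sqrt{21}$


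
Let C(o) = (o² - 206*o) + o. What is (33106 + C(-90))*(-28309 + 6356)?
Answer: -1309628168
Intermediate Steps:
C(o) = o² - 205*o
(33106 + C(-90))*(-28309 + 6356) = (33106 - 90*(-205 - 90))*(-28309 + 6356) = (33106 - 90*(-295))*(-21953) = (33106 + 26550)*(-21953) = 59656*(-21953) = -1309628168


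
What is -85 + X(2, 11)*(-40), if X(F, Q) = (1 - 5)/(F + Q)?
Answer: -945/13 ≈ -72.692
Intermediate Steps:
X(F, Q) = -4/(F + Q)
-85 + X(2, 11)*(-40) = -85 - 4/(2 + 11)*(-40) = -85 - 4/13*(-40) = -85 + 160/13 = -945/13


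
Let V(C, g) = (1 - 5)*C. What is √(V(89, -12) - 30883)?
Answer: 3*I*√3471 ≈ 176.75*I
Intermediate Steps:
V(C, g) = -4*C
√(V(89, -12) - 30883) = √(-4*89 - 30883) = √(-356 - 30883) = √(-31239) = 3*I*√3471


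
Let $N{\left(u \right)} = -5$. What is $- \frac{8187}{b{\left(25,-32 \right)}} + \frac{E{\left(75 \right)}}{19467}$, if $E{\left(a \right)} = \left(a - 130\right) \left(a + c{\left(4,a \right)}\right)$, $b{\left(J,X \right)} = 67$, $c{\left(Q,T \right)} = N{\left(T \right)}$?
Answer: $- \frac{22804897}{186327} \approx -122.39$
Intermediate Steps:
$c{\left(Q,T \right)} = -5$
$E{\left(a \right)} = \left(-130 + a\right) \left(-5 + a\right)$ ($E{\left(a \right)} = \left(a - 130\right) \left(a - 5\right) = \left(-130 + a\right) \left(-5 + a\right)$)
$- \frac{8187}{b{\left(25,-32 \right)}} + \frac{E{\left(75 \right)}}{19467} = - \frac{8187}{67} + \frac{650 + 75^{2} - 10125}{19467} = \left(-8187\right) \frac{1}{67} + \left(650 + 5625 - 10125\right) \frac{1}{19467} = - \frac{8187}{67} - \frac{550}{2781} = - \frac{22804897}{186327}$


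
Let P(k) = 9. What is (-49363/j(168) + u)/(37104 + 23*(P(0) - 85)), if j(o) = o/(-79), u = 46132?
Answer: 11649853/5939808 ≈ 1.9613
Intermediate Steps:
j(o) = -o/79 (j(o) = o*(-1/79) = -o/79)
(-49363/j(168) + u)/(37104 + 23*(P(0) - 85)) = (-49363/((-1/79*168)) + 46132)/(37104 + 23*(9 - 85)) = (-49363/(-168/79) + 46132)/(37104 + 23*(-76)) = (-49363*(-79/168) + 46132)/(37104 - 1748) = (3899677/168 + 46132)/35356 = (11649853/168)*(1/35356) = 11649853/5939808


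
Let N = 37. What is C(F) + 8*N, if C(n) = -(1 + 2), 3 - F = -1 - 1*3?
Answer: 293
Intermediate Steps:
F = 7 (F = 3 - (-1 - 1*3) = 3 - (-1 - 3) = 3 - 1*(-4) = 3 + 4 = 7)
C(n) = -3 (C(n) = -1*3 = -3)
C(F) + 8*N = -3 + 8*37 = -3 + 296 = 293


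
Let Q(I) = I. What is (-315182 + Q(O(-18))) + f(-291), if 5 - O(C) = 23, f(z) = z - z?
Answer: -315200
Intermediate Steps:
f(z) = 0
O(C) = -18 (O(C) = 5 - 1*23 = 5 - 23 = -18)
(-315182 + Q(O(-18))) + f(-291) = (-315182 - 18) + 0 = -315200 + 0 = -315200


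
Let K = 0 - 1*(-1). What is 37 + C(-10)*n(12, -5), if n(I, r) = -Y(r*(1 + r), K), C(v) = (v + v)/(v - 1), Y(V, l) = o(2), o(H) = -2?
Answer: 447/11 ≈ 40.636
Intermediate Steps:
K = 1 (K = 0 + 1 = 1)
Y(V, l) = -2
C(v) = 2*v/(-1 + v) (C(v) = (2*v)/(-1 + v) = 2*v/(-1 + v))
n(I, r) = 2 (n(I, r) = -1*(-2) = 2)
37 + C(-10)*n(12, -5) = 37 + (2*(-10)/(-1 - 10))*2 = 37 + (2*(-10)/(-11))*2 = 37 + (2*(-10)*(-1/11))*2 = 37 + (20/11)*2 = 37 + 40/11 = 447/11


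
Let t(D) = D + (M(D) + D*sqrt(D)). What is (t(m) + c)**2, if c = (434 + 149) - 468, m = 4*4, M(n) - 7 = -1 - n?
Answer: 34225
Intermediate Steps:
M(n) = 6 - n (M(n) = 7 + (-1 - n) = 6 - n)
m = 16
c = 115 (c = 583 - 468 = 115)
t(D) = 6 + D**(3/2) (t(D) = D + ((6 - D) + D*sqrt(D)) = D + ((6 - D) + D**(3/2)) = D + (6 + D**(3/2) - D) = 6 + D**(3/2))
(t(m) + c)**2 = ((6 + 16**(3/2)) + 115)**2 = ((6 + 64) + 115)**2 = (70 + 115)**2 = 185**2 = 34225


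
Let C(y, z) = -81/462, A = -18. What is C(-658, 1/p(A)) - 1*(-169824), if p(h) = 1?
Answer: 26152869/154 ≈ 1.6982e+5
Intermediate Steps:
C(y, z) = -27/154 (C(y, z) = -81*1/462 = -27/154)
C(-658, 1/p(A)) - 1*(-169824) = -27/154 - 1*(-169824) = -27/154 + 169824 = 26152869/154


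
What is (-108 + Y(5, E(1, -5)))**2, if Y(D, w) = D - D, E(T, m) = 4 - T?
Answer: 11664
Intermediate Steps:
Y(D, w) = 0
(-108 + Y(5, E(1, -5)))**2 = (-108 + 0)**2 = (-108)**2 = 11664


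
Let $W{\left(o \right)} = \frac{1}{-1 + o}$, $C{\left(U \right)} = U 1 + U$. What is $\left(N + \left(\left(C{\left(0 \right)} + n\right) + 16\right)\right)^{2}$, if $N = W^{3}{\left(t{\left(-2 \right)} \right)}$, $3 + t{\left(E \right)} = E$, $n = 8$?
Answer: $\frac{26863489}{46656} \approx 575.78$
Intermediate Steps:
$t{\left(E \right)} = -3 + E$
$C{\left(U \right)} = 2 U$ ($C{\left(U \right)} = U + U = 2 U$)
$N = - \frac{1}{216}$ ($N = \left(\frac{1}{-1 - 5}\right)^{3} = \left(\frac{1}{-6}\right)^{3} = \left(- \frac{1}{6}\right)^{3} = - \frac{1}{216} \approx -0.0046296$)
$\left(N + \left(\left(C{\left(0 \right)} + n\right) + 16\right)\right)^{2} = \left(- \frac{1}{216} + \left(\left(2 \cdot 0 + 8\right) + 16\right)\right)^{2} = \left(- \frac{1}{216} + \left(\left(0 + 8\right) + 16\right)\right)^{2} = \left(- \frac{1}{216} + \left(8 + 16\right)\right)^{2} = \left(- \frac{1}{216} + 24\right)^{2} = \left(\frac{5183}{216}\right)^{2} = \frac{26863489}{46656}$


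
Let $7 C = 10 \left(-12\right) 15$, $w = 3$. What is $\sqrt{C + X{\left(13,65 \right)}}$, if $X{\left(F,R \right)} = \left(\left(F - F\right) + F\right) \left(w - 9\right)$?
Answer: $\frac{i \sqrt{16422}}{7} \approx 18.307 i$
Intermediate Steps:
$C = - \frac{1800}{7}$ ($C = \frac{10 \left(-12\right) 15}{7} = \frac{\left(-120\right) 15}{7} = \frac{1}{7} \left(-1800\right) = - \frac{1800}{7} \approx -257.14$)
$X{\left(F,R \right)} = - 6 F$ ($X{\left(F,R \right)} = \left(\left(F - F\right) + F\right) \left(3 - 9\right) = \left(0 + F\right) \left(-6\right) = F \left(-6\right) = - 6 F$)
$\sqrt{C + X{\left(13,65 \right)}} = \sqrt{- \frac{1800}{7} - 78} = \sqrt{- \frac{2346}{7}} = \frac{i \sqrt{16422}}{7}$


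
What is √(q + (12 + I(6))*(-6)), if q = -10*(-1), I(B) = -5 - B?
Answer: 2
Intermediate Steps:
q = 10
√(q + (12 + I(6))*(-6)) = √(10 + (12 + (-5 - 1*6))*(-6)) = √(10 + (12 + (-5 - 6))*(-6)) = √(10 + (12 - 11)*(-6)) = √(10 + 1*(-6)) = √(10 - 6) = √4 = 2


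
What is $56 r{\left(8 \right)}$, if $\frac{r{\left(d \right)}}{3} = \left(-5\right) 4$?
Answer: $-3360$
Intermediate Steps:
$r{\left(d \right)} = -60$ ($r{\left(d \right)} = 3 \left(\left(-5\right) 4\right) = 3 \left(-20\right) = -60$)
$56 r{\left(8 \right)} = 56 \left(-60\right) = -3360$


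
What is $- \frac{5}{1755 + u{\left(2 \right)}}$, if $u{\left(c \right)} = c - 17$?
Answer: $- \frac{1}{348} \approx -0.0028736$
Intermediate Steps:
$u{\left(c \right)} = -17 + c$
$- \frac{5}{1755 + u{\left(2 \right)}} = - \frac{5}{1755 + \left(-17 + 2\right)} = - \frac{5}{1755 - 15} = - \frac{5}{1740} = \left(-5\right) \frac{1}{1740} = - \frac{1}{348}$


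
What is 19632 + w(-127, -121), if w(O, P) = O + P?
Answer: 19384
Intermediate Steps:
19632 + w(-127, -121) = 19632 + (-127 - 121) = 19632 - 248 = 19384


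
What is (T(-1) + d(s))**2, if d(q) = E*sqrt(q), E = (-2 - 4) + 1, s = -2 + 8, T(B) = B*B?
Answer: 151 - 10*sqrt(6) ≈ 126.51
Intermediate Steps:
T(B) = B**2
s = 6
E = -5 (E = -6 + 1 = -5)
d(q) = -5*sqrt(q)
(T(-1) + d(s))**2 = ((-1)**2 - 5*sqrt(6))**2 = (1 - 5*sqrt(6))**2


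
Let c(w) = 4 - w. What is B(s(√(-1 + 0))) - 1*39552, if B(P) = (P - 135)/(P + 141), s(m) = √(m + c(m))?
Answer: -5656069/143 ≈ -39553.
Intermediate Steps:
s(m) = 2 (s(m) = √(m + (4 - m)) = √4 = 2)
B(P) = (-135 + P)/(141 + P)
B(s(√(-1 + 0))) - 1*39552 = (-135 + 2)/(141 + 2) - 1*39552 = -133/143 - 39552 = -5656069/143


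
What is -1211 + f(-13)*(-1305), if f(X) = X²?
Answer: -221756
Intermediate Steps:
-1211 + f(-13)*(-1305) = -1211 + (-13)²*(-1305) = -1211 + 169*(-1305) = -1211 - 220545 = -221756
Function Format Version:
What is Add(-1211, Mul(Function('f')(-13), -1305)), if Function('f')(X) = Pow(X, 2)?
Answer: -221756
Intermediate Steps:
Add(-1211, Mul(Function('f')(-13), -1305)) = Add(-1211, Mul(Pow(-13, 2), -1305)) = Add(-1211, Mul(169, -1305)) = Add(-1211, -220545) = -221756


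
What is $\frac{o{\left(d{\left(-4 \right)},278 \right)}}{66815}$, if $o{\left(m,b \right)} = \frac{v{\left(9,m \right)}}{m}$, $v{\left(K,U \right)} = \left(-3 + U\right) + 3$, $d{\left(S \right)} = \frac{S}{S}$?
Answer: $\frac{1}{66815} \approx 1.4967 \cdot 10^{-5}$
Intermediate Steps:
$d{\left(S \right)} = 1$
$v{\left(K,U \right)} = U$
$o{\left(m,b \right)} = 1$ ($o{\left(m,b \right)} = \frac{m}{m} = 1$)
$\frac{o{\left(d{\left(-4 \right)},278 \right)}}{66815} = 1 \cdot \frac{1}{66815} = \frac{1}{66815}$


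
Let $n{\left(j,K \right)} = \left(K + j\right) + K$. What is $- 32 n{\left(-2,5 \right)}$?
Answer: $-256$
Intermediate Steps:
$n{\left(j,K \right)} = j + 2 K$
$- 32 n{\left(-2,5 \right)} = - 32 \left(-2 + 2 \cdot 5\right) = - 32 \left(-2 + 10\right) = \left(-32\right) 8 = -256$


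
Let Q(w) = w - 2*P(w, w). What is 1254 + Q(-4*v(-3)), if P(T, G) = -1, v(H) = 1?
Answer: 1252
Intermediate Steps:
Q(w) = 2 + w (Q(w) = w - 2*(-1) = w + 2 = 2 + w)
1254 + Q(-4*v(-3)) = 1254 + (2 - 4*1) = 1254 + (2 - 4) = 1254 - 2 = 1252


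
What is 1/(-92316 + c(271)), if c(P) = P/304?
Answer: -304/28063793 ≈ -1.0832e-5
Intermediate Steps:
c(P) = P/304 (c(P) = P*(1/304) = P/304)
1/(-92316 + c(271)) = 1/(-92316 + (1/304)*271) = 1/(-92316 + 271/304) = 1/(-28063793/304) = -304/28063793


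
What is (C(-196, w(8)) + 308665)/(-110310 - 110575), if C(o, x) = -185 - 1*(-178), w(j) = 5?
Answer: -44094/31555 ≈ -1.3974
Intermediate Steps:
C(o, x) = -7 (C(o, x) = -185 + 178 = -7)
(C(-196, w(8)) + 308665)/(-110310 - 110575) = (-7 + 308665)/(-110310 - 110575) = 308658/(-220885) = 308658*(-1/220885) = -44094/31555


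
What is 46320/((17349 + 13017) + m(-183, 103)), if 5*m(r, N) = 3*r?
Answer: 77200/50427 ≈ 1.5309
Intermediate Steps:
m(r, N) = 3*r/5 (m(r, N) = (3*r)/5 = 3*r/5)
46320/((17349 + 13017) + m(-183, 103)) = 46320/((17349 + 13017) + (⅗)*(-183)) = 46320/(30366 - 549/5) = 46320/(151281/5) = 46320*(5/151281) = 77200/50427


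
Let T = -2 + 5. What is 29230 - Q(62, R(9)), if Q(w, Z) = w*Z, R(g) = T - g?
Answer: 29602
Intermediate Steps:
T = 3
R(g) = 3 - g
Q(w, Z) = Z*w
29230 - Q(62, R(9)) = 29230 - (3 - 1*9)*62 = 29230 - (3 - 9)*62 = 29230 - (-6)*62 = 29230 - 1*(-372) = 29230 + 372 = 29602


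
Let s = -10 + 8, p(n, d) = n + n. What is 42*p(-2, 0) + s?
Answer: -170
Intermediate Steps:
p(n, d) = 2*n
s = -2
42*p(-2, 0) + s = 42*(2*(-2)) - 2 = 42*(-4) - 2 = -168 - 2 = -170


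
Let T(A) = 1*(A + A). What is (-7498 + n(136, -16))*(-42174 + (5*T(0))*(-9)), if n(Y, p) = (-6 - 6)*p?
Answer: 308123244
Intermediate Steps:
n(Y, p) = -12*p
T(A) = 2*A (T(A) = 1*(2*A) = 2*A)
(-7498 + n(136, -16))*(-42174 + (5*T(0))*(-9)) = (-7498 - 12*(-16))*(-42174 + (5*(2*0))*(-9)) = (-7498 + 192)*(-42174 + (5*0)*(-9)) = -7306*(-42174 + 0*(-9)) = -7306*(-42174 + 0) = -7306*(-42174) = 308123244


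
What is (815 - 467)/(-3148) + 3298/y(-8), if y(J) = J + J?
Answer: -1298459/6296 ≈ -206.24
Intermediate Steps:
y(J) = 2*J
(815 - 467)/(-3148) + 3298/y(-8) = (815 - 467)/(-3148) + 3298/((2*(-8))) = 348*(-1/3148) + 3298/(-16) = -87/787 + 3298*(-1/16) = -87/787 - 1649/8 = -1298459/6296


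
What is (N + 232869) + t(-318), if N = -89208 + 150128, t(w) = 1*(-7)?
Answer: 293782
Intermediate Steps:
t(w) = -7
N = 60920
(N + 232869) + t(-318) = (60920 + 232869) - 7 = 293789 - 7 = 293782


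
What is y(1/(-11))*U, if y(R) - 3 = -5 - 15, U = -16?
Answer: 272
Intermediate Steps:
y(R) = -17 (y(R) = 3 + (-5 - 15) = 3 - 20 = -17)
y(1/(-11))*U = -17*(-16) = 272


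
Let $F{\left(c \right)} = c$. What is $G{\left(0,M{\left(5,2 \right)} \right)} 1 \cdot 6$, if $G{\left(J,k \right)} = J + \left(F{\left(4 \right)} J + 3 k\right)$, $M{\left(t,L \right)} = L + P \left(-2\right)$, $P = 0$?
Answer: $36$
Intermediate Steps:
$M{\left(t,L \right)} = L$ ($M{\left(t,L \right)} = L + 0 \left(-2\right) = L + 0 = L$)
$G{\left(J,k \right)} = 3 k + 5 J$ ($G{\left(J,k \right)} = J + \left(4 J + 3 k\right) = J + \left(3 k + 4 J\right) = 3 k + 5 J$)
$G{\left(0,M{\left(5,2 \right)} \right)} 1 \cdot 6 = \left(3 \cdot 2 + 5 \cdot 0\right) 1 \cdot 6 = \left(6 + 0\right) 1 \cdot 6 = 6 \cdot 1 \cdot 6 = 6 \cdot 6 = 36$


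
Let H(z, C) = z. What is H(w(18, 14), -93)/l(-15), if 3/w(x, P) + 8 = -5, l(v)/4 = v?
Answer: 1/260 ≈ 0.0038462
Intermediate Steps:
l(v) = 4*v
w(x, P) = -3/13 (w(x, P) = 3/(-8 - 5) = 3/(-13) = 3*(-1/13) = -3/13)
H(w(18, 14), -93)/l(-15) = -3/(13*(4*(-15))) = -3/13/(-60) = -3/13*(-1/60) = 1/260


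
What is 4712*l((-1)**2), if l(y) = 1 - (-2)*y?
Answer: 14136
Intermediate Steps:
l(y) = 1 + 2*y
4712*l((-1)**2) = 4712*(1 + 2*(-1)**2) = 4712*(1 + 2*1) = 4712*(1 + 2) = 4712*3 = 14136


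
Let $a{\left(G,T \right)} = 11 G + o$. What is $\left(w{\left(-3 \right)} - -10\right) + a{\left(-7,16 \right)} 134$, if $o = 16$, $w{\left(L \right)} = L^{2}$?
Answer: $-8155$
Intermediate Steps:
$a{\left(G,T \right)} = 16 + 11 G$ ($a{\left(G,T \right)} = 11 G + 16 = 16 + 11 G$)
$\left(w{\left(-3 \right)} - -10\right) + a{\left(-7,16 \right)} 134 = \left(\left(-3\right)^{2} - -10\right) + \left(16 + 11 \left(-7\right)\right) 134 = \left(9 + 10\right) + \left(16 - 77\right) 134 = 19 - 8174 = -8155$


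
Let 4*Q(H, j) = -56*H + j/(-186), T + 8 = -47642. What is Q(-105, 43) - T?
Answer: 36545237/744 ≈ 49120.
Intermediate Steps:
T = -47650 (T = -8 - 47642 = -47650)
Q(H, j) = -14*H - j/744 (Q(H, j) = (-56*H + j/(-186))/4 = (-56*H - j/186)/4 = -14*H - j/744)
Q(-105, 43) - T = (-14*(-105) - 1/744*43) - 1*(-47650) = (1470 - 43/744) + 47650 = 1093637/744 + 47650 = 36545237/744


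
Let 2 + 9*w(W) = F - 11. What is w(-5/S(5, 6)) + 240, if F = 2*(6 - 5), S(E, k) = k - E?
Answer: 2149/9 ≈ 238.78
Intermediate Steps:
F = 2 (F = 2*1 = 2)
w(W) = -11/9 (w(W) = -2/9 + (2 - 11)/9 = -2/9 + (⅑)*(-9) = -2/9 - 1 = -11/9)
w(-5/S(5, 6)) + 240 = -11/9 + 240 = 2149/9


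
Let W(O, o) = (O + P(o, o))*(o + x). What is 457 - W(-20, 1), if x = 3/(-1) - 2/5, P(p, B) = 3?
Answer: 2081/5 ≈ 416.20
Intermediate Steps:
x = -17/5 (x = 3*(-1) - 2*⅕ = -3 - ⅖ = -17/5 ≈ -3.4000)
W(O, o) = (3 + O)*(-17/5 + o) (W(O, o) = (O + 3)*(o - 17/5) = (3 + O)*(-17/5 + o))
457 - W(-20, 1) = 457 - (-51/5 + 3*1 - 17/5*(-20) - 20*1) = 457 - (-51/5 + 3 + 68 - 20) = 457 - 1*204/5 = 457 - 204/5 = 2081/5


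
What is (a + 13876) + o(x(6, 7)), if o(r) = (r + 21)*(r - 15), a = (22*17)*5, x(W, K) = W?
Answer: 15503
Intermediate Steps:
a = 1870 (a = 374*5 = 1870)
o(r) = (-15 + r)*(21 + r) (o(r) = (21 + r)*(-15 + r) = (-15 + r)*(21 + r))
(a + 13876) + o(x(6, 7)) = (1870 + 13876) + (-315 + 6² + 6*6) = 15746 + (-315 + 36 + 36) = 15746 - 243 = 15503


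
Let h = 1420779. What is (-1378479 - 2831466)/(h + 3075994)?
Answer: -4209945/4496773 ≈ -0.93621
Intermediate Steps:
(-1378479 - 2831466)/(h + 3075994) = (-1378479 - 2831466)/(1420779 + 3075994) = -4209945/4496773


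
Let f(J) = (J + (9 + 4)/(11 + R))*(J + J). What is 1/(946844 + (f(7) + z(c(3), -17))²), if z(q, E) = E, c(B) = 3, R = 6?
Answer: 289/276068397 ≈ 1.0468e-6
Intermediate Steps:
f(J) = 2*J*(13/17 + J) (f(J) = (J + (9 + 4)/(11 + 6))*(J + J) = (J + 13/17)*(2*J) = (13/17 + J)*(2*J) = 2*J*(13/17 + J))
1/(946844 + (f(7) + z(c(3), -17))²) = 1/(946844 + ((2/17)*7*(13 + 17*7) - 17)²) = 1/(946844 + ((2/17)*7*(13 + 119) - 17)²) = 1/(946844 + ((2/17)*7*132 - 17)²) = 1/(946844 + (1848/17 - 17)²) = 1/(946844 + (1559/17)²) = 1/(946844 + 2430481/289) = 1/(276068397/289) = 289/276068397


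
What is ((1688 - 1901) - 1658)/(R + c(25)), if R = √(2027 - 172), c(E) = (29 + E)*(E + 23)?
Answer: -4849632/6716609 + 1871*√1855/6716609 ≈ -0.71004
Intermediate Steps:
c(E) = (23 + E)*(29 + E) (c(E) = (29 + E)*(23 + E) = (23 + E)*(29 + E))
R = √1855 ≈ 43.070
((1688 - 1901) - 1658)/(R + c(25)) = ((1688 - 1901) - 1658)/(√1855 + (667 + 25² + 52*25)) = (-213 - 1658)/(√1855 + (667 + 625 + 1300)) = -1871/(√1855 + 2592) = -1871/(2592 + √1855)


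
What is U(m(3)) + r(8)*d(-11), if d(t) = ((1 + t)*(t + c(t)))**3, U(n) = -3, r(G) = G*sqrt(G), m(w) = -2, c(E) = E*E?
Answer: -3 - 21296000000*sqrt(2) ≈ -3.0117e+10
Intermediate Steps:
c(E) = E**2
r(G) = G**(3/2)
d(t) = (1 + t)**3*(t + t**2)**3 (d(t) = ((1 + t)*(t + t**2))**3 = (1 + t)**3*(t + t**2)**3)
U(m(3)) + r(8)*d(-11) = -3 + 8**(3/2)*((-11)**3*(1 - 11)**6) = -3 + (16*sqrt(2))*(-1331*(-10)**6) = -3 + (16*sqrt(2))*(-1331*1000000) = -3 + (16*sqrt(2))*(-1331000000) = -3 - 21296000000*sqrt(2)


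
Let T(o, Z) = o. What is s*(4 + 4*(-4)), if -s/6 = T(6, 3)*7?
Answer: 3024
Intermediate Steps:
s = -252 (s = -36*7 = -6*42 = -252)
s*(4 + 4*(-4)) = -252*(4 + 4*(-4)) = -252*(4 - 16) = -252*(-12) = 3024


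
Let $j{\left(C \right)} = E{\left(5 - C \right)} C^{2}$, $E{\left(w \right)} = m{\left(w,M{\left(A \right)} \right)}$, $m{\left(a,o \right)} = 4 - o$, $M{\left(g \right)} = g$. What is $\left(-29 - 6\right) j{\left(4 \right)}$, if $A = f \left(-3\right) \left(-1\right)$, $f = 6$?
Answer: $7840$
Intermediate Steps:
$A = 18$ ($A = 6 \left(-3\right) \left(-1\right) = \left(-18\right) \left(-1\right) = 18$)
$E{\left(w \right)} = -14$ ($E{\left(w \right)} = 4 - 18 = -14$)
$j{\left(C \right)} = - 14 C^{2}$
$\left(-29 - 6\right) j{\left(4 \right)} = \left(-29 - 6\right) \left(- 14 \cdot 4^{2}\right) = - 35 \left(\left(-14\right) 16\right) = \left(-35\right) \left(-224\right) = 7840$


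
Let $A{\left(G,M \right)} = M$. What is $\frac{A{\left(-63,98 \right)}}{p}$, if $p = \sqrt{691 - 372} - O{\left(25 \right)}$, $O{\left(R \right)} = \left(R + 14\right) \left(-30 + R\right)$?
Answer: $\frac{9555}{18853} - \frac{49 \sqrt{319}}{18853} \approx 0.4604$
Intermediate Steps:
$O{\left(R \right)} = \left(-30 + R\right) \left(14 + R\right)$ ($O{\left(R \right)} = \left(14 + R\right) \left(-30 + R\right) = \left(-30 + R\right) \left(14 + R\right)$)
$p = 195 + \sqrt{319}$ ($p = \sqrt{691 - 372} - \left(-420 + 25^{2} - 400\right) = \sqrt{319} - \left(-420 + 625 - 400\right) = \sqrt{319} - -195 = \sqrt{319} + 195 = 195 + \sqrt{319} \approx 212.86$)
$\frac{A{\left(-63,98 \right)}}{p} = \frac{98}{195 + \sqrt{319}}$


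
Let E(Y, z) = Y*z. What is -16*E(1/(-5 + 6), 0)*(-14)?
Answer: 0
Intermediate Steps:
-16*E(1/(-5 + 6), 0)*(-14) = -16*0/(-5 + 6)*(-14) = -16*0/1*(-14) = -16*0*(-14) = 0*(-14) = 0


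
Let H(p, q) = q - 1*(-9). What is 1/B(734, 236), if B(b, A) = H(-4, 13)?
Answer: 1/22 ≈ 0.045455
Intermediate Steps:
H(p, q) = 9 + q (H(p, q) = q + 9 = 9 + q)
B(b, A) = 22 (B(b, A) = 9 + 13 = 22)
1/B(734, 236) = 1/22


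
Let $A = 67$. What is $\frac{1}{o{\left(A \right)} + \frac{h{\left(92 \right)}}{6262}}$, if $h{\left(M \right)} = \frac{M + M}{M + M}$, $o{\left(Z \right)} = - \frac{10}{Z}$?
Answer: $- \frac{419554}{62553} \approx -6.7072$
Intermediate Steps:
$h{\left(M \right)} = 1$ ($h{\left(M \right)} = \frac{2 M}{2 M} = 2 M \frac{1}{2 M} = 1$)
$\frac{1}{o{\left(A \right)} + \frac{h{\left(92 \right)}}{6262}} = \frac{1}{- \frac{10}{67} + 1 \cdot \frac{1}{6262}} = \frac{1}{\left(-10\right) \frac{1}{67} + 1 \cdot \frac{1}{6262}} = \frac{1}{- \frac{10}{67} + \frac{1}{6262}} = \frac{1}{- \frac{62553}{419554}} = - \frac{419554}{62553}$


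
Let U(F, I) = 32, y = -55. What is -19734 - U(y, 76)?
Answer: -19766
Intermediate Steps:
-19734 - U(y, 76) = -19734 - 1*32 = -19734 - 32 = -19766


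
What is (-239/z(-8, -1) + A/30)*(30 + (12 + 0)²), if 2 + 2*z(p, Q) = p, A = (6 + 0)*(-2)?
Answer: 41238/5 ≈ 8247.6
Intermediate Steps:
A = -12 (A = 6*(-2) = -12)
z(p, Q) = -1 + p/2
(-239/z(-8, -1) + A/30)*(30 + (12 + 0)²) = (-239/(-1 + (½)*(-8)) - 12/30)*(30 + (12 + 0)²) = (-239/(-1 - 4) - 12*1/30)*(30 + 12²) = (-239/(-5) - ⅖)*(30 + 144) = (-239*(-⅕) - ⅖)*174 = (239/5 - ⅖)*174 = (237/5)*174 = 41238/5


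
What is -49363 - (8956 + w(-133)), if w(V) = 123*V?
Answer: -41960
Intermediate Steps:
-49363 - (8956 + w(-133)) = -49363 - (8956 + 123*(-133)) = -49363 - (8956 - 16359) = -49363 - 1*(-7403) = -49363 + 7403 = -41960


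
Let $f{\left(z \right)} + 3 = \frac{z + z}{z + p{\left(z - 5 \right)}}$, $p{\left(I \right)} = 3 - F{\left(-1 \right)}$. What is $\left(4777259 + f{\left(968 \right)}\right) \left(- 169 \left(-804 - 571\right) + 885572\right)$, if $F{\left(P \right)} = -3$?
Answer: $\frac{2600931241714080}{487} \approx 5.3407 \cdot 10^{12}$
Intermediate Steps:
$p{\left(I \right)} = 6$ ($p{\left(I \right)} = 3 - -3 = 3 + 3 = 6$)
$f{\left(z \right)} = -3 + \frac{2 z}{6 + z}$ ($f{\left(z \right)} = -3 + \frac{z + z}{z + 6} = -3 + \frac{2 z}{6 + z}$)
$\left(4777259 + f{\left(968 \right)}\right) \left(- 169 \left(-804 - 571\right) + 885572\right) = \left(4777259 + \frac{-18 - 968}{6 + 968}\right) \left(- 169 \left(-804 - 571\right) + 885572\right) = \left(4777259 + \frac{-18 - 968}{974}\right) \left(\left(-169\right) \left(-1375\right) + 885572\right) = \left(4777259 + \frac{1}{974} \left(-986\right)\right) \left(232375 + 885572\right) = \left(4777259 - \frac{493}{487}\right) 1117947 = \frac{2326524640}{487} \cdot 1117947 = \frac{2600931241714080}{487}$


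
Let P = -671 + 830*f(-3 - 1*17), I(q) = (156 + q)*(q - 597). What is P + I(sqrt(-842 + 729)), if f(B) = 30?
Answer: -69016 - 441*I*sqrt(113) ≈ -69016.0 - 4687.9*I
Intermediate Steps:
I(q) = (-597 + q)*(156 + q) (I(q) = (156 + q)*(-597 + q) = (-597 + q)*(156 + q))
P = 24229 (P = -671 + 830*30 = -671 + 24900 = 24229)
P + I(sqrt(-842 + 729)) = 24229 + (-93132 + (sqrt(-842 + 729))**2 - 441*sqrt(-842 + 729)) = 24229 + (-93132 + (sqrt(-113))**2 - 441*I*sqrt(113)) = 24229 + (-93132 + (I*sqrt(113))**2 - 441*I*sqrt(113)) = 24229 + (-93132 - 113 - 441*I*sqrt(113)) = 24229 + (-93245 - 441*I*sqrt(113)) = -69016 - 441*I*sqrt(113)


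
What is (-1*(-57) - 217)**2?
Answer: 25600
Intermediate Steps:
(-1*(-57) - 217)**2 = (57 - 217)**2 = (-160)**2 = 25600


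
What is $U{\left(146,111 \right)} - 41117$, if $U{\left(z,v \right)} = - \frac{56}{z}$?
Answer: $- \frac{3001569}{73} \approx -41117.0$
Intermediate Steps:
$U{\left(146,111 \right)} - 41117 = - \frac{56}{146} - 41117 = \left(-56\right) \frac{1}{146} - 41117 = - \frac{28}{73} - 41117 = - \frac{3001569}{73}$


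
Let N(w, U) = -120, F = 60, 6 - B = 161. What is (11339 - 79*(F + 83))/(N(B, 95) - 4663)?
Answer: -42/4783 ≈ -0.0087811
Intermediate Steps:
B = -155 (B = 6 - 1*161 = 6 - 161 = -155)
(11339 - 79*(F + 83))/(N(B, 95) - 4663) = (11339 - 79*(60 + 83))/(-120 - 4663) = (11339 - 79*143)/(-4783) = (11339 - 11297)*(-1/4783) = 42*(-1/4783) = -42/4783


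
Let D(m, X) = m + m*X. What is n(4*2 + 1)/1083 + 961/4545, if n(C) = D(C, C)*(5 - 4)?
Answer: 483271/1640745 ≈ 0.29454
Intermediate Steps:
D(m, X) = m + X*m
n(C) = C*(1 + C) (n(C) = (C*(1 + C))*(5 - 4) = (C*(1 + C))*1 = C*(1 + C))
n(4*2 + 1)/1083 + 961/4545 = ((4*2 + 1)*(1 + (4*2 + 1)))/1083 + 961/4545 = ((8 + 1)*(1 + (8 + 1)))*(1/1083) + 961*(1/4545) = (9*(1 + 9))*(1/1083) + 961/4545 = (9*10)*(1/1083) + 961/4545 = 90*(1/1083) + 961/4545 = 30/361 + 961/4545 = 483271/1640745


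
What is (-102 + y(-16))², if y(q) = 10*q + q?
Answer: 77284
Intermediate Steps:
y(q) = 11*q
(-102 + y(-16))² = (-102 + 11*(-16))² = (-102 - 176)² = (-278)² = 77284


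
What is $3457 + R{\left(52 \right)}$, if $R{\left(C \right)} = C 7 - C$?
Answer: $3769$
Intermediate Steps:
$R{\left(C \right)} = 6 C$ ($R{\left(C \right)} = 7 C - C = 6 C$)
$3457 + R{\left(52 \right)} = 3457 + 6 \cdot 52 = 3457 + 312 = 3769$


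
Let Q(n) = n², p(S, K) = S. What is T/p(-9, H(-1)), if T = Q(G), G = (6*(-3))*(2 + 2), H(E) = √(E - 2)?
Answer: -576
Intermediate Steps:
H(E) = √(-2 + E)
G = -72 (G = -18*4 = -72)
T = 5184 (T = (-72)² = 5184)
T/p(-9, H(-1)) = 5184/(-9) = 5184*(-⅑) = -576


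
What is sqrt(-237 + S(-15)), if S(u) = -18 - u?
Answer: 4*I*sqrt(15) ≈ 15.492*I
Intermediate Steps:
sqrt(-237 + S(-15)) = sqrt(-237 + (-18 - 1*(-15))) = sqrt(-237 + (-18 + 15)) = sqrt(-237 - 3) = sqrt(-240) = 4*I*sqrt(15)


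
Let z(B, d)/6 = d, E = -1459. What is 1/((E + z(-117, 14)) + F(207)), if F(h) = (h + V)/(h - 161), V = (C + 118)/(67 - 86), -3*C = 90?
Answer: -874/1197905 ≈ -0.00072961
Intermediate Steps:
C = -30 (C = -⅓*90 = -30)
z(B, d) = 6*d
V = -88/19 (V = (-30 + 118)/(67 - 86) = 88/(-19) = 88*(-1/19) = -88/19 ≈ -4.6316)
F(h) = (-88/19 + h)/(-161 + h) (F(h) = (h - 88/19)/(h - 161) = (-88/19 + h)/(-161 + h))
1/((E + z(-117, 14)) + F(207)) = 1/((-1459 + 6*14) + (-88/19 + 207)/(-161 + 207)) = 1/((-1459 + 84) + (3845/19)/46) = 1/(-1375 + (1/46)*(3845/19)) = 1/(-1375 + 3845/874) = 1/(-1197905/874) = -874/1197905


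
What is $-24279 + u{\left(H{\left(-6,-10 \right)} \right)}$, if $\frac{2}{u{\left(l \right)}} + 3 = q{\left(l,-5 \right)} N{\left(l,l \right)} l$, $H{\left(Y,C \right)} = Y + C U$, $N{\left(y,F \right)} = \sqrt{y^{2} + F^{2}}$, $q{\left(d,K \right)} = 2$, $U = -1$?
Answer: $- \frac{49504875}{2039} + \frac{64 \sqrt{2}}{2039} \approx -24279.0$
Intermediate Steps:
$N{\left(y,F \right)} = \sqrt{F^{2} + y^{2}}$
$H{\left(Y,C \right)} = Y - C$ ($H{\left(Y,C \right)} = Y + C \left(-1\right) = Y - C$)
$u{\left(l \right)} = \frac{2}{-3 + 2 l \sqrt{2} \sqrt{l^{2}}}$ ($u{\left(l \right)} = \frac{2}{-3 + 2 \sqrt{l^{2} + l^{2}} l} = \frac{2}{-3 + 2 \sqrt{2 l^{2}} l} = \frac{2}{-3 + 2 \sqrt{2} \sqrt{l^{2}} l} = \frac{2}{-3 + 2 l \sqrt{2} \sqrt{l^{2}}}$)
$-24279 + u{\left(H{\left(-6,-10 \right)} \right)} = -24279 + \frac{2}{-3 + 2 \left(-6 - -10\right) \sqrt{2} \sqrt{\left(-6 - -10\right)^{2}}} = -24279 + \frac{2}{-3 + 2 \left(-6 + 10\right) \sqrt{2} \sqrt{\left(-6 + 10\right)^{2}}} = -24279 + \frac{2}{-3 + 2 \cdot 4 \sqrt{2} \sqrt{4^{2}}} = -24279 + \frac{2}{-3 + 2 \cdot 4 \sqrt{2} \sqrt{16}} = -24279 + \frac{2}{-3 + 2 \cdot 4 \sqrt{2} \cdot 4} = -24279 + \frac{2}{-3 + 32 \sqrt{2}}$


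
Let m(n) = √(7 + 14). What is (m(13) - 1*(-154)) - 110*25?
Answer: -2596 + √21 ≈ -2591.4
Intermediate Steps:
m(n) = √21
(m(13) - 1*(-154)) - 110*25 = (√21 - 1*(-154)) - 110*25 = (√21 + 154) - 2750 = (154 + √21) - 2750 = -2596 + √21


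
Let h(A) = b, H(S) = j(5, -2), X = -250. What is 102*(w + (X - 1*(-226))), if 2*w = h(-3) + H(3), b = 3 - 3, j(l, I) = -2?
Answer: -2550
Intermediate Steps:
H(S) = -2
b = 0
h(A) = 0
w = -1 (w = (0 - 2)/2 = (1/2)*(-2) = -1)
102*(w + (X - 1*(-226))) = 102*(-1 + (-250 - 1*(-226))) = 102*(-1 + (-250 + 226)) = 102*(-1 - 24) = 102*(-25) = -2550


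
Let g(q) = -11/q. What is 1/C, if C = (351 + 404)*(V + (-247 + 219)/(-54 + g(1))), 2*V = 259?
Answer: 26/2550541 ≈ 1.0194e-5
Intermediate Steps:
V = 259/2 (V = (½)*259 = 259/2 ≈ 129.50)
C = 2550541/26 (C = (351 + 404)*(259/2 + (-247 + 219)/(-54 - 11/1)) = 755*(259/2 - 28/(-54 - 11*1)) = 755*(259/2 - 28/(-54 - 11)) = 755*(259/2 - 28/(-65)) = 755*(259/2 - 28*(-1/65)) = 755*(259/2 + 28/65) = 755*(16891/130) = 2550541/26 ≈ 98098.)
1/C = 1/(2550541/26) = 26/2550541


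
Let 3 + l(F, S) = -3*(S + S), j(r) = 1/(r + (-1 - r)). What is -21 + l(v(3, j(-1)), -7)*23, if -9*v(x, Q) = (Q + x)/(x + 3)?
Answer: 876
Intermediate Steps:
j(r) = -1 (j(r) = 1/(-1) = -1)
v(x, Q) = -(Q + x)/(9*(3 + x)) (v(x, Q) = -(Q + x)/(9*(x + 3)) = -(Q + x)/(9*(3 + x)))
l(F, S) = -3 - 6*S (l(F, S) = -3 - 3*(S + S) = -3 - 6*S)
-21 + l(v(3, j(-1)), -7)*23 = -21 + (-3 - 6*(-7))*23 = -21 + (-3 + 42)*23 = -21 + 39*23 = -21 + 897 = 876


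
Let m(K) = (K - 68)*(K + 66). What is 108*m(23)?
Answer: -432540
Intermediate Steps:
m(K) = (-68 + K)*(66 + K)
108*m(23) = 108*(-4488 + 23**2 - 2*23) = 108*(-4488 + 529 - 46) = 108*(-4005) = -432540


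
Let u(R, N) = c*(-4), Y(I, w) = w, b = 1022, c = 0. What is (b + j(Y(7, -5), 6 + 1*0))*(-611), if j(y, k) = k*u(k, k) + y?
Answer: -621387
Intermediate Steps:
u(R, N) = 0 (u(R, N) = 0*(-4) = 0)
j(y, k) = y (j(y, k) = k*0 + y = 0 + y = y)
(b + j(Y(7, -5), 6 + 1*0))*(-611) = (1022 - 5)*(-611) = 1017*(-611) = -621387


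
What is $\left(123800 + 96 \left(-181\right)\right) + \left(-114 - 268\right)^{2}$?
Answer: $252348$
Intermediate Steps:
$\left(123800 + 96 \left(-181\right)\right) + \left(-114 - 268\right)^{2} = \left(123800 - 17376\right) + \left(-382\right)^{2} = 106424 + 145924 = 252348$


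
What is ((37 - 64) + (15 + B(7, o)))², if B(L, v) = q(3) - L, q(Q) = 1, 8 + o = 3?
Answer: 324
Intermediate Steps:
o = -5 (o = -8 + 3 = -5)
B(L, v) = 1 - L
((37 - 64) + (15 + B(7, o)))² = ((37 - 64) + (15 + (1 - 1*7)))² = (-27 + (15 + (1 - 7)))² = (-27 + (15 - 6))² = (-27 + 9)² = (-18)² = 324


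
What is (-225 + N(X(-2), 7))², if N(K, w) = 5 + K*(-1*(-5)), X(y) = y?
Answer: 52900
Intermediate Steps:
N(K, w) = 5 + 5*K (N(K, w) = 5 + K*5 = 5 + 5*K)
(-225 + N(X(-2), 7))² = (-225 + (5 + 5*(-2)))² = (-225 + (5 - 10))² = (-225 - 5)² = (-230)² = 52900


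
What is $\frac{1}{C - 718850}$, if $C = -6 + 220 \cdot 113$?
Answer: $- \frac{1}{693996} \approx -1.4409 \cdot 10^{-6}$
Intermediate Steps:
$C = 24854$ ($C = -6 + 24860 = 24854$)
$\frac{1}{C - 718850} = \frac{1}{24854 - 718850} = \frac{1}{-693996} = - \frac{1}{693996}$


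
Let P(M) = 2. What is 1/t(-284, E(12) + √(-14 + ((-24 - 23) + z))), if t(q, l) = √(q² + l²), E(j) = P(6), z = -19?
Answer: 1/(2*√(20145 + 4*I*√5)) ≈ 0.0035228 - 7.8205e-7*I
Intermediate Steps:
E(j) = 2
t(q, l) = √(l² + q²)
1/t(-284, E(12) + √(-14 + ((-24 - 23) + z))) = 1/(√((2 + √(-14 + ((-24 - 23) - 19)))² + (-284)²)) = 1/(√((2 + √(-14 + (-47 - 19)))² + 80656)) = 1/(√((2 + √(-14 - 66))² + 80656)) = 1/(√((2 + √(-80))² + 80656)) = 1/(√((2 + 4*I*√5)² + 80656)) = 1/(√(80656 + (2 + 4*I*√5)²)) = (80656 + (2 + 4*I*√5)²)^(-½)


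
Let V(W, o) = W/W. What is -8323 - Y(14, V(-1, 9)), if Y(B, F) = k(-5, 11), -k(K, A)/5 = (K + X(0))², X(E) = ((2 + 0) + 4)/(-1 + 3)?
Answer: -8303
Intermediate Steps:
V(W, o) = 1
X(E) = 3 (X(E) = (2 + 4)/2 = 6*(½) = 3)
k(K, A) = -5*(3 + K)² (k(K, A) = -5*(K + 3)² = -5*(3 + K)²)
Y(B, F) = -20 (Y(B, F) = -5*(3 - 5)² = -5*(-2)² = -5*4 = -20)
-8323 - Y(14, V(-1, 9)) = -8323 - 1*(-20) = -8323 + 20 = -8303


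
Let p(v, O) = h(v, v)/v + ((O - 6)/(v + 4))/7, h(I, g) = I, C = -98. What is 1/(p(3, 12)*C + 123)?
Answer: 1/13 ≈ 0.076923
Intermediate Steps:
p(v, O) = 1 + (-6 + O)/(7*(4 + v)) (p(v, O) = v/v + ((O - 6)/(v + 4))/7 = 1 + ((-6 + O)/(4 + v))*(1/7) = 1 + (-6 + O)/(7*(4 + v)))
1/(p(3, 12)*C + 123) = 1/(((22 + 12 + 7*3)/(7*(4 + 3)))*(-98) + 123) = 1/(((1/7)*(22 + 12 + 21)/7)*(-98) + 123) = 1/(((1/7)*(1/7)*55)*(-98) + 123) = 1/((55/49)*(-98) + 123) = 1/(-110 + 123) = 1/13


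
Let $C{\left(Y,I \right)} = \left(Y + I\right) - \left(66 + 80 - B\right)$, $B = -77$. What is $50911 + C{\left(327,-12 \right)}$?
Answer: $51003$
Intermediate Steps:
$C{\left(Y,I \right)} = -223 + I + Y$ ($C{\left(Y,I \right)} = \left(Y + I\right) - \left(143 + 80\right) = \left(I + Y\right) - 223 = -223 + I + Y$)
$50911 + C{\left(327,-12 \right)} = 50911 - -92 = 50911 + 92 = 51003$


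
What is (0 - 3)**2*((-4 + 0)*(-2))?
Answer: 72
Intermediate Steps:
(0 - 3)**2*((-4 + 0)*(-2)) = (-3)**2*(-4*(-2)) = 9*8 = 72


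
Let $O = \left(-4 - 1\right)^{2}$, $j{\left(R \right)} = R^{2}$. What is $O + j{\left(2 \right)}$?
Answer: $29$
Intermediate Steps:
$O = 25$ ($O = \left(-5\right)^{2} = 25$)
$O + j{\left(2 \right)} = 25 + 2^{2} = 25 + 4 = 29$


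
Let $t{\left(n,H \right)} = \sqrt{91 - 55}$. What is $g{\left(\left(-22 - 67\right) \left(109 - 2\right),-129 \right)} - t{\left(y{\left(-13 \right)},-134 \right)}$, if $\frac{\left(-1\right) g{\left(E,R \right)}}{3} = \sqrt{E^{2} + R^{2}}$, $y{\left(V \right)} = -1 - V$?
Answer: $-6 - 3 \sqrt{90704170} \approx -28578.0$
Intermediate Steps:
$t{\left(n,H \right)} = 6$ ($t{\left(n,H \right)} = \sqrt{36} = 6$)
$g{\left(E,R \right)} = - 3 \sqrt{E^{2} + R^{2}}$
$g{\left(\left(-22 - 67\right) \left(109 - 2\right),-129 \right)} - t{\left(y{\left(-13 \right)},-134 \right)} = - 3 \sqrt{\left(\left(-22 - 67\right) \left(109 - 2\right)\right)^{2} + \left(-129\right)^{2}} - 6 = - 3 \sqrt{\left(\left(-89\right) 107\right)^{2} + 16641} - 6 = - 3 \sqrt{\left(-9523\right)^{2} + 16641} - 6 = - 3 \sqrt{90687529 + 16641} - 6 = - 3 \sqrt{90704170} - 6 = -6 - 3 \sqrt{90704170}$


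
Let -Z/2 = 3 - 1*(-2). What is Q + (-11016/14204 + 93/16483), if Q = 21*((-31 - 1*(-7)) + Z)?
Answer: -789364017/1104361 ≈ -714.77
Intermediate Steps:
Z = -10 (Z = -2*(3 - 1*(-2)) = -2*(3 + 2) = -2*5 = -10)
Q = -714 (Q = 21*((-31 - 1*(-7)) - 10) = 21*((-31 + 7) - 10) = 21*(-24 - 10) = 21*(-34) = -714)
Q + (-11016/14204 + 93/16483) = -714 + (-11016/14204 + 93/16483) = -714 + (-11016*1/14204 + 93*(1/16483)) = -714 + (-2754/3551 + 93/16483) = -714 - 850263/1104361 = -789364017/1104361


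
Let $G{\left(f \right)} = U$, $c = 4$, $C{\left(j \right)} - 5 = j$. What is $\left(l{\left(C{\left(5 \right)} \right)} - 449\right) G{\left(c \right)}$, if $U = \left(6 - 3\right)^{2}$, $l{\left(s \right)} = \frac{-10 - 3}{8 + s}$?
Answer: $- \frac{8095}{2} \approx -4047.5$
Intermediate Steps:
$C{\left(j \right)} = 5 + j$
$l{\left(s \right)} = - \frac{13}{8 + s}$
$U = 9$ ($U = 3^{2} = 9$)
$G{\left(f \right)} = 9$
$\left(l{\left(C{\left(5 \right)} \right)} - 449\right) G{\left(c \right)} = \left(- \frac{13}{8 + \left(5 + 5\right)} - 449\right) 9 = \left(- \frac{13}{8 + 10} - 449\right) 9 = \left(- \frac{13}{18} - 449\right) 9 = \left(- \frac{8095}{18}\right) 9 = - \frac{8095}{2}$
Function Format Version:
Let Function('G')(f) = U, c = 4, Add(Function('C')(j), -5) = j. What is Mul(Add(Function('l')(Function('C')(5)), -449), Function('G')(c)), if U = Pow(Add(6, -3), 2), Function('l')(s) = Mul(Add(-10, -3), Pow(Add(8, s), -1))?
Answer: Rational(-8095, 2) ≈ -4047.5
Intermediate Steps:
Function('C')(j) = Add(5, j)
Function('l')(s) = Mul(-13, Pow(Add(8, s), -1))
U = 9 (U = Pow(3, 2) = 9)
Function('G')(f) = 9
Mul(Add(Function('l')(Function('C')(5)), -449), Function('G')(c)) = Mul(Add(Mul(-13, Pow(Add(8, Add(5, 5)), -1)), -449), 9) = Mul(Add(Mul(-13, Pow(Add(8, 10), -1)), -449), 9) = Mul(Add(Mul(-13, Pow(18, -1)), -449), 9) = Mul(Add(Mul(-13, Rational(1, 18)), -449), 9) = Mul(Add(Rational(-13, 18), -449), 9) = Mul(Rational(-8095, 18), 9) = Rational(-8095, 2)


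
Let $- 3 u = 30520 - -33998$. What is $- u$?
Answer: $21506$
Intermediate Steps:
$u = -21506$ ($u = - \frac{30520 - -33998}{3} = - \frac{30520 + 33998}{3} = \left(- \frac{1}{3}\right) 64518 = -21506$)
$- u = \left(-1\right) \left(-21506\right) = 21506$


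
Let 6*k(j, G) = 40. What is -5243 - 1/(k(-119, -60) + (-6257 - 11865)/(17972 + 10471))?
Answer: -299730819/57166 ≈ -5243.2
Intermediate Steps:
k(j, G) = 20/3 (k(j, G) = (1/6)*40 = 20/3)
-5243 - 1/(k(-119, -60) + (-6257 - 11865)/(17972 + 10471)) = -5243 - 1/(20/3 + (-6257 - 11865)/(17972 + 10471)) = -5243 - 1/(20/3 - 18122/28443) = -5243 - 1/57166/9481 = -5243 - 1*9481/57166 = -5243 - 9481/57166 = -299730819/57166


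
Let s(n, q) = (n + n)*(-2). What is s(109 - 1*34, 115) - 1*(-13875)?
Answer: 13575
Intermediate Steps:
s(n, q) = -4*n (s(n, q) = (2*n)*(-2) = -4*n)
s(109 - 1*34, 115) - 1*(-13875) = -4*(109 - 1*34) - 1*(-13875) = -4*(109 - 34) + 13875 = -4*75 + 13875 = -300 + 13875 = 13575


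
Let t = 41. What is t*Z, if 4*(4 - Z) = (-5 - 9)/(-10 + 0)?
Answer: 2993/20 ≈ 149.65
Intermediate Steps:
Z = 73/20 (Z = 4 - (-5 - 9)/(4*(-10 + 0)) = 4 - (-7)/(2*(-10)) = 4 - (-7)*(-1)/(2*10) = 4 - ¼*7/5 = 4 - 7/20 = 73/20 ≈ 3.6500)
t*Z = 41*(73/20) = 2993/20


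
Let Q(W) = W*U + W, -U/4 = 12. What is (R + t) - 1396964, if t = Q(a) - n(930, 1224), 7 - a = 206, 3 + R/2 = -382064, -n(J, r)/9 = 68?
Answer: -2151133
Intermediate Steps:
U = -48 (U = -4*12 = -48)
n(J, r) = -612 (n(J, r) = -9*68 = -612)
R = -764134 (R = -6 + 2*(-382064) = -6 - 764128 = -764134)
a = -199 (a = 7 - 1*206 = 7 - 206 = -199)
Q(W) = -47*W (Q(W) = W*(-48) + W = -48*W + W = -47*W)
t = 9965 (t = -47*(-199) - 1*(-612) = 9353 + 612 = 9965)
(R + t) - 1396964 = (-764134 + 9965) - 1396964 = -754169 - 1396964 = -2151133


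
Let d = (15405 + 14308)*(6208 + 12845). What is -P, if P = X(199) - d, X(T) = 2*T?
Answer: 566121391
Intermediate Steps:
d = 566121789 (d = 29713*19053 = 566121789)
P = -566121391 (P = 2*199 - 1*566121789 = 398 - 566121789 = -566121391)
-P = -1*(-566121391) = 566121391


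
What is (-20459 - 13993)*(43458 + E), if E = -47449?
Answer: 137497932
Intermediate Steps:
(-20459 - 13993)*(43458 + E) = (-20459 - 13993)*(43458 - 47449) = -34452*(-3991) = 137497932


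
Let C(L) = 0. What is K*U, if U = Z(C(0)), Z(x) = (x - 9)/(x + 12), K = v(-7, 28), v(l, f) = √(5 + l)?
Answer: -3*I*√2/4 ≈ -1.0607*I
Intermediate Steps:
K = I*√2 (K = √(5 - 7) = √(-2) = I*√2 ≈ 1.4142*I)
Z(x) = (-9 + x)/(12 + x)
U = -¾ (U = (-9 + 0)/(12 + 0) = -9/12 = (1/12)*(-9) = -¾ ≈ -0.75000)
K*U = (I*√2)*(-¾) = -3*I*√2/4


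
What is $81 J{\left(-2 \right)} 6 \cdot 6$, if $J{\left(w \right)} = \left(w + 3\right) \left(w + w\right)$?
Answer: $-11664$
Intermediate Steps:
$J{\left(w \right)} = 2 w \left(3 + w\right)$ ($J{\left(w \right)} = \left(3 + w\right) 2 w = 2 w \left(3 + w\right)$)
$81 J{\left(-2 \right)} 6 \cdot 6 = 81 \cdot 2 \left(-2\right) \left(3 - 2\right) 6 \cdot 6 = 81 \cdot 2 \left(-2\right) 1 \cdot 6 \cdot 6 = 81 \left(-4\right) 6 \cdot 6 = 81 \left(\left(-24\right) 6\right) = 81 \left(-144\right) = -11664$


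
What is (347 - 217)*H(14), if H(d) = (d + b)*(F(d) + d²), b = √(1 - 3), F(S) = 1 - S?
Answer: 333060 + 23790*I*√2 ≈ 3.3306e+5 + 33644.0*I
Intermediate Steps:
b = I*√2 (b = √(-2) = I*√2 ≈ 1.4142*I)
H(d) = (d + I*√2)*(1 + d² - d) (H(d) = (d + I*√2)*((1 - d) + d²) = (d + I*√2)*(1 + d² - d))
(347 - 217)*H(14) = (347 - 217)*(14³ - 1*14*(-1 + 14) + I*√2*14² + I*√2*(1 - 1*14)) = 130*(2744 - 1*14*13 + I*√2*196 + I*√2*(1 - 14)) = 130*(2744 - 182 + 196*I*√2 + I*√2*(-13)) = 130*(2744 - 182 + 196*I*√2 - 13*I*√2) = 130*(2562 + 183*I*√2) = 333060 + 23790*I*√2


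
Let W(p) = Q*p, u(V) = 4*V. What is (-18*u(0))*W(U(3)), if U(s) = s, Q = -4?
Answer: 0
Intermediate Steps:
W(p) = -4*p
(-18*u(0))*W(U(3)) = (-72*0)*(-4*3) = -18*0*(-12) = 0*(-12) = 0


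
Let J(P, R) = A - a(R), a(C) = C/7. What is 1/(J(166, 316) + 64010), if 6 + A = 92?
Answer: 7/448356 ≈ 1.5613e-5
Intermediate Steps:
A = 86 (A = -6 + 92 = 86)
a(C) = C/7 (a(C) = C*(⅐) = C/7)
J(P, R) = 86 - R/7
1/(J(166, 316) + 64010) = 1/((86 - ⅐*316) + 64010) = 1/((86 - 316/7) + 64010) = 1/(286/7 + 64010) = 1/(448356/7) = 7/448356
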